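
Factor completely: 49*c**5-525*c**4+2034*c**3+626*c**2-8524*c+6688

(7*c-11)*(7*c-8)*(c+2)*(c**2-10*c+38)

Trying the rational-root candidates, c = 8/7 is a root, giving the factor (7*c-8) and quotient 7*c**4-67*c**3+214*c**2+334*c-836.
Next, c = -2 is a root, so (c+2) divides it; the quotient is 7*c**3-81*c**2+376*c-418.
Continuing, c = 11/7 is a root, so (7*c-11) is a factor; dividing leaves c**2-10*c+38.
The quadratic c**2-10*c+38 has discriminant -52 < 0 and is irreducible over ℤ.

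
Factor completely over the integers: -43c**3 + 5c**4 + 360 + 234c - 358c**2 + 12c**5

By the rational root theorem, c = -3/4 is a root, so (4c + 3) is a factor; dividing leaves 3c**4 - c**3 - 10c**2 - 82c + 120.
Continuing, c = 4/3 is a root, so (3c - 4) divides it; the quotient is c**3 + c**2 - 2c - 30.
Then c = 3 is a root, so (c - 3) divides it; the quotient is c**2 + 4c + 10.
The quadratic c**2 + 4c + 10 has discriminant -24 < 0 and is irreducible over ℤ.

(3c - 4)(4c + 3)(c - 3)(c**2 + 4c + 10)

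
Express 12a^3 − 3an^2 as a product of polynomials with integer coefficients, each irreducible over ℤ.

Pull out the common factor 3a; 4a^2 − n^2 is a difference of squares.

3a(2a + n)(2a − n)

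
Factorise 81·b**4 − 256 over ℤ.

(3·b + 4)·(3·b − 4)·(9·b**2 + 16)

Write as (9·b**2)² − (16)², then factor 9·b**2 − 16 once more.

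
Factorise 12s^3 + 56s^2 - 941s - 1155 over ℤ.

By the rational root theorem, s = -11 is a root, so (s + 11) divides it; the quotient is 12s^2 - 76s - 105.
The remaining quadratic factors as (2s - 15)(6s + 7).

(2s - 15)(6s + 7)(s + 11)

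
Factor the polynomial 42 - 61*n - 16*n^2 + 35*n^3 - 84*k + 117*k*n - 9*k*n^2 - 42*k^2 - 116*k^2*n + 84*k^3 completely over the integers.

(2*k + n - 1)*(6*k - 7*n + 6)*(7*k - 5*n - 7)

Group: 7*k*(12*k^2 - 8*k*n + 6*k - 7*n^2 + 13*n - 6) + (-5*n - 7)*(12*k^2 - 8*k*n + 6*k - 7*n^2 + 13*n - 6); both groups contain (12*k^2 - 8*k*n + 6*k - 7*n^2 + 13*n - 6), so (7*k - 5*n - 7) is a factor with cofactor 12*k^2 - 8*k*n + 6*k - 7*n^2 + 13*n - 6.
The cofactor groups again: 12*k^2 - 8*k*n + 6*k - 7*n^2 + 13*n - 6 = 2*k*(6*k - 7*n + 6) + (n - 1)*(6*k - 7*n + 6); both groups contain (6*k - 7*n + 6), giving (2*k + n - 1)*(6*k - 7*n + 6).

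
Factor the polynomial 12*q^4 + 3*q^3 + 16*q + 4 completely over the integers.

Group as (12*q^4 + 16*q) + (3*q^3 + 4) = 4*q*(3*q^3 + 4) + (3*q^3 + 4).
Both groups share the factor (3*q^3 + 4).

(4*q + 1)*(3*q^3 + 4)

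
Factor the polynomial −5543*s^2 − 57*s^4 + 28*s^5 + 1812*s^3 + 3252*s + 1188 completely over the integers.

(4*s + 1)*(7*s − 9)*(s − 2)*(s^2 + s + 66)

By the rational root theorem, s = −1/4 is a root, so (4*s + 1) divides it; the quotient is 7*s^4 − 16*s^3 + 457*s^2 − 1500*s + 1188.
Continuing, s = 9/7 is a root, giving the factor (7*s − 9) and quotient s^3 − s^2 + 64*s − 132.
Then s = 2 is a root, giving the factor (s − 2) and quotient s^2 + s + 66.
The quadratic s^2 + s + 66 has discriminant −263 < 0 and is irreducible over ℤ.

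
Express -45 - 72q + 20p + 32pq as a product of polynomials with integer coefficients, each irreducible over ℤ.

(4p - 9)(8q + 5)

Group as (32pq + 20p) + (-72q - 45) = 4p(8q + 5) - 9(8q + 5).
Both groups share the factor (8q + 5).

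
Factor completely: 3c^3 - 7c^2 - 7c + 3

(3c - 1)(c + 1)(c - 3)

Testing divisors of the constant over divisors of the leading coefficient, c = -1 is a root, so (c + 1) is a factor; dividing leaves 3c^2 - 10c + 3.
The remaining quadratic factors as (c - 3)(3c - 1).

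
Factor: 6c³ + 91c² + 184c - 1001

Among the possible rational roots, c = -13/2 is a root, so (2c + 13) is a factor; dividing leaves 3c² + 26c - 77.
The remaining quadratic factors as (c + 11)(3c - 7).

(2c + 13)(3c - 7)(c + 11)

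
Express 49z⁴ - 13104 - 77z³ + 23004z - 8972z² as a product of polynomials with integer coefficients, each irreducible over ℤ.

Testing divisors of the constant over divisors of the leading coefficient, z = -14 is a root, giving the factor (z + 14) and quotient 49z³ - 763z² + 1710z - 936.
Next, z = 13 is a root, so (z - 13) divides it; the quotient is 49z² - 126z + 72.
The remaining quadratic factors as (7z - 12)(7z - 6).

(7z - 12)(7z - 6)(z + 14)(z - 13)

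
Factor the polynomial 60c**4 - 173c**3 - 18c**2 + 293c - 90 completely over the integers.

Among the possible rational roots, c = 2 is a root, so (c - 2) divides it; the quotient is 60c**3 - 53c**2 - 124c + 45.
Next, c = 9/5 is a root, so (5c - 9) divides it; the quotient is 12c**2 + 11c - 5.
The remaining quadratic factors as (4c + 5)(3c - 1).

(3c - 1)(4c + 5)(5c - 9)(c - 2)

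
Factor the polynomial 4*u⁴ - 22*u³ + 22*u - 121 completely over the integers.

(2*u - 11)*(2*u³ + 11)

Group as (4*u⁴ + 22*u) + (-22*u³ - 121) = 2*u*(2*u³ + 11) - 11*(2*u³ + 11).
Both groups share the factor (2*u³ + 11).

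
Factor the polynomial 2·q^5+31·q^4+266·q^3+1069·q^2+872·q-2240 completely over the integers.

(2·q+7)·(q+5)·(q-1)·(q^2+8·q+64)

By the rational root theorem, q = 1 is a root, so (q-1) is a factor; dividing leaves 2·q^4+33·q^3+299·q^2+1368·q+2240.
Then q = -7/2 is a root, so (2·q+7) divides it; the quotient is q^3+13·q^2+104·q+320.
Next, q = -5 is a root, so (q+5) is a factor; dividing leaves q^2+8·q+64.
The quadratic q^2+8·q+64 has discriminant -192 < 0 and is irreducible over ℤ.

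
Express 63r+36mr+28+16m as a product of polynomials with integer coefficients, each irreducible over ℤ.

Group as (36mr+16m) + (63r+28) = 4m(9r+4) + 7(9r+4).
Both groups share the factor (9r+4).

(4m+7)(9r+4)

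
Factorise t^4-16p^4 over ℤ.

Difference of squares twice: with A = t and B = 2p, A⁴ − B⁴ = (A² − B²)(A² + B²), and A² − B² factors again.

(t-2p)(t+2p)(t^2+4p^2)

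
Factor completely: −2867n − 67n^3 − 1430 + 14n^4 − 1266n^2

(2n + 11)(7n + 5)(n + 2)(n − 13)

By the rational root theorem, n = 13 is a root, so (n − 13) is a factor; dividing leaves 14n^3 + 115n^2 + 229n + 110.
Continuing, n = −11/2 is a root, so (2n + 11) divides it; the quotient is 7n^2 + 19n + 10.
The remaining quadratic factors as (7n + 5)(n + 2).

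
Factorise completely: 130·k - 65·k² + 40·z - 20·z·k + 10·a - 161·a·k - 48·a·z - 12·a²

-(12·a + 5·k - 10)·(a + 4·z + 13·k)

Group: -12·a·(a + 4·z + 13·k) + (-5·k + 10)·(a + 4·z + 13·k); both groups contain (a + 4·z + 13·k).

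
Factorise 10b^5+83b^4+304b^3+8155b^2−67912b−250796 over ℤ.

Among the possible rational roots, b = −13 is a root, so (b+13) is a factor; dividing leaves 10b^4−47b^3+915b^2−3740b−19292.
Then b = 13/2 is a root, so (2b−13) is a factor; dividing leaves 5b^3+9b^2+516b+1484.
Next, b = −14/5 is a root, so (5b+14) divides it; the quotient is b^2−b+106.
The quadratic b^2−b+106 has discriminant −423 < 0 and is irreducible over ℤ.

(2b−13)(5b+14)(b+13)(b^2−b+106)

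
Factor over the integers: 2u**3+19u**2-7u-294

(2u-7)(u+6)(u+7)

Among the possible rational roots, u = 7/2 is a root, giving the factor (2u-7) and quotient u**2+13u+42.
The remaining quadratic factors as (u+6)(u+7).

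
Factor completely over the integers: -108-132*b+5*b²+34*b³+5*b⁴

Among the possible rational roots, b = -9/5 is a root, so (5*b+9) is a factor; dividing leaves b³+5*b²-8*b-12.
Continuing, b = -1 is a root, giving the factor (b+1) and quotient b²+4*b-12.
The remaining quadratic factors as (b-2)(b+6).

(5*b+9)*(b+1)*(b+6)*(b-2)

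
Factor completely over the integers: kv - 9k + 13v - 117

Group as (kv - 9k) + (13v - 117) = k(v - 9) + 13(v - 9).
Both groups share the factor (v - 9).

(k + 13)(v - 9)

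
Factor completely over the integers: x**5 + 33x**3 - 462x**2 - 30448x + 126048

(x + 13)(x - 12)(x - 4)(x**2 + 3x + 202)

Among the possible rational roots, x = 12 is a root, so (x - 12) is a factor; dividing leaves x**4 + 12x**3 + 177x**2 + 1662x - 10504.
Then x = 4 is a root, giving the factor (x - 4) and quotient x**3 + 16x**2 + 241x + 2626.
Then x = -13 is a root, so (x + 13) divides it; the quotient is x**2 + 3x + 202.
The quadratic x**2 + 3x + 202 has discriminant -799 < 0 and is irreducible over ℤ.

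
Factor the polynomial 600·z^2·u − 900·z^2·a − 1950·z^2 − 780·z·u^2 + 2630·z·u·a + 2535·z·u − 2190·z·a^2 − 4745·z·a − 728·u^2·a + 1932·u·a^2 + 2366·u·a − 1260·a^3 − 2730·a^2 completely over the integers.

Group: 4·u·(150·z^2 − 195·z·u + 365·z·a − 182·u·a + 210·a^2) + (−6·a − 13)·(150·z^2 − 195·z·u + 365·z·a − 182·u·a + 210·a^2); both groups contain (150·z^2 − 195·z·u + 365·z·a − 182·u·a + 210·a^2), so (4·u − 6·a − 13) is a factor with cofactor 150·z^2 − 195·z·u + 365·z·a − 182·u·a + 210·a^2.
The cofactor groups again: 150·z^2 − 195·z·u + 365·z·a − 182·u·a + 210·a^2 = 15·z·(10·z − 13·u + 15·a) + 14·a·(10·z − 13·u + 15·a); both groups contain (10·z − 13·u + 15·a), giving (15·z + 14·a)·(10·z − 13·u + 15·a).

(4·u − 6·a − 13)·(15·z + 14·a)·(10·z − 13·u + 15·a)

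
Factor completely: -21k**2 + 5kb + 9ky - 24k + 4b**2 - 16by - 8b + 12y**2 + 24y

Group: -3k(7k - 4b + 4y + 8) + (-b + 3y)(7k - 4b + 4y + 8); both groups contain (7k - 4b + 4y + 8).

-(7k - 4b + 4y + 8)(3k + b - 3y)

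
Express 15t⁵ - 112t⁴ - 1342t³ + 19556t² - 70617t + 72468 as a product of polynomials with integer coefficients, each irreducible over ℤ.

(3t - 11)(5t - 9)(t + 12)(t² - 14t + 61)

Trying the rational-root candidates, t = 9/5 is a root, giving the factor (5t - 9) and quotient 3t⁴ - 17t³ - 299t² + 3373t - 8052.
Next, t = -12 is a root, so (t + 12) is a factor; dividing leaves 3t³ - 53t² + 337t - 671.
Next, t = 11/3 is a root, so (3t - 11) is a factor; dividing leaves t² - 14t + 61.
The quadratic t² - 14t + 61 has discriminant -48 < 0 and is irreducible over ℤ.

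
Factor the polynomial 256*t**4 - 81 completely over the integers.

(4*t)⁴ − (3)⁴ = ((4*t)² − (3)²)((4*t)² + (3)²); the first factor splits again, the second (16*t**2 + 9) is irreducible.

(4*t + 3)*(4*t - 3)*(16*t**2 + 9)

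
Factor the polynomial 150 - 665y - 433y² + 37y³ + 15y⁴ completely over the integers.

(3y + 5)(5y - 1)(y + 6)(y - 5)

Among the possible rational roots, y = 5 is a root, giving the factor (y - 5) and quotient 15y³ + 112y² + 127y - 30.
Next, y = -5/3 is a root, giving the factor (3y + 5) and quotient 5y² + 29y - 6.
The remaining quadratic factors as (5y - 1)(y + 6).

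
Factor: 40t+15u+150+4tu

(4t+15)(u+10)

Group as (4tu+40t) + (15u+150) = 4t(u+10) + 15(u+10).
Both groups share the factor (u+10).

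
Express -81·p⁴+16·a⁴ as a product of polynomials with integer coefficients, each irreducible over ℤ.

Write as (4·a²)² − (9·p²)², then factor 4·a²-9·p² once more.

(2·a+3·p)·(2·a-3·p)·(4·a²+9·p²)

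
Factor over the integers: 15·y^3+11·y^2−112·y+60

(3·y+10)·(5·y−3)·(y−2)

Trying the rational-root candidates, y = −10/3 is a root, so (3·y+10) is a factor; dividing leaves 5·y^2−13·y+6.
The remaining quadratic factors as (y−2)(5·y−3).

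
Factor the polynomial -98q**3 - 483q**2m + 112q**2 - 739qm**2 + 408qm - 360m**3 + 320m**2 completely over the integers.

Group: 2q(-49q**2 - 119qm + 56q - 72m**2 + 64m) + 5m(-49q**2 - 119qm + 56q - 72m**2 + 64m); both groups contain (-49q**2 - 119qm + 56q - 72m**2 + 64m), so (2q + 5m) is a factor with cofactor -49q**2 - 119qm + 56q - 72m**2 + 64m.
The cofactor groups again: -49q**2 - 119qm + 56q - 72m**2 + 64m = -7q(7q + 8m) + (-9m + 8)(7q + 8m); both groups contain (7q + 8m), giving -(7q + 9m - 8)(7q + 8m).

-(2q + 5m)(7q + 8m)(7q + 9m - 8)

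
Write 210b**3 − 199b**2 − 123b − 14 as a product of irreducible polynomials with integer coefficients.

Trying the rational-root candidates, b = −2/7 is a root, so (7b + 2) divides it; the quotient is 30b**2 − 37b − 7.
The remaining quadratic factors as (6b + 1)(5b − 7).

(5b − 7)(6b + 1)(7b + 2)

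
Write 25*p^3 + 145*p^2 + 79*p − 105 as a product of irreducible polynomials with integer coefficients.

Among the possible rational roots, p = −7/5 is a root, giving the factor (5*p + 7) and quotient 5*p^2 + 22*p − 15.
The remaining quadratic factors as (5*p − 3)(p + 5).

(5*p + 7)*(5*p − 3)*(p + 5)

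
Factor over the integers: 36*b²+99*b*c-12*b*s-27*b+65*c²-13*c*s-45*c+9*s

(12*b+13*c-9)*(3*b+5*c-s)

Group: 12*b*(3*b+5*c-s) + (13*c-9)*(3*b+5*c-s); both groups contain (3*b+5*c-s).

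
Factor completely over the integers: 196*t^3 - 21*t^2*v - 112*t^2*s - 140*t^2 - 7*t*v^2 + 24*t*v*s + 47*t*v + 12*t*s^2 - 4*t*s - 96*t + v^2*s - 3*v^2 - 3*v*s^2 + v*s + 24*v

Group: 7*t*(28*t^2 - 7*t*v - 4*t*s + 12*t + v*s - 3*v) + (v - 3*s - 8)*(28*t^2 - 7*t*v - 4*t*s + 12*t + v*s - 3*v); both groups contain (28*t^2 - 7*t*v - 4*t*s + 12*t + v*s - 3*v), so (7*t + v - 3*s - 8) is a factor with cofactor 28*t^2 - 7*t*v - 4*t*s + 12*t + v*s - 3*v.
The cofactor groups again: 28*t^2 - 7*t*v - 4*t*s + 12*t + v*s - 3*v = 4*t*(7*t - s + 3) - v*(7*t - s + 3); both groups contain (7*t - s + 3), giving (4*t - v)*(7*t - s + 3).

(7*t + v - 3*s - 8)*(7*t - s + 3)*(4*t - v)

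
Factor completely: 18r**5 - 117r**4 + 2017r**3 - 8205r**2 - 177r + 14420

(3r - 5)(6r + 7)(r - 4)(r**2 - 2r + 103)

Among the possible rational roots, r = 5/3 is a root, so (3r - 5) divides it; the quotient is 6r**4 - 29r**3 + 624r**2 - 1695r - 2884.
Then r = 4 is a root, so (r - 4) divides it; the quotient is 6r**3 - 5r**2 + 604r + 721.
Then r = -7/6 is a root, so (6r + 7) divides it; the quotient is r**2 - 2r + 103.
The quadratic r**2 - 2r + 103 has discriminant -408 < 0 and is irreducible over ℤ.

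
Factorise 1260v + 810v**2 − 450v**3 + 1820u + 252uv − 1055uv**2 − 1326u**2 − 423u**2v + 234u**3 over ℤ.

Group: 13u(18u**2 − 45uv − 102u − 50v**2 + 90v + 140) + 9v(18u**2 − 45uv − 102u − 50v**2 + 90v + 140); both groups contain (18u**2 − 45uv − 102u − 50v**2 + 90v + 140), so (13u + 9v) is a factor with cofactor 18u**2 − 45uv − 102u − 50v**2 + 90v + 140.
The cofactor groups again: 18u**2 − 45uv − 102u − 50v**2 + 90v + 140 = 3u(6u + 5v − 14) + (−10v − 10)(6u + 5v − 14); both groups contain (6u + 5v − 14), giving (3u − 10v − 10)(6u + 5v − 14).

(13u + 9v)(3u − 10v − 10)(6u + 5v − 14)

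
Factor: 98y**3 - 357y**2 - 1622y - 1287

(2y - 13)(7y + 11)(7y + 9)

Testing divisors of the constant over divisors of the leading coefficient, y = -9/7 is a root, so (7y + 9) is a factor; dividing leaves 14y**2 - 69y - 143.
The remaining quadratic factors as (2y - 13)(7y + 11).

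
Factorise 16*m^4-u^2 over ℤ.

Recognize a difference of squares with the parts 4*m^2 and u.

-(u-4*m^2)*(u+4*m^2)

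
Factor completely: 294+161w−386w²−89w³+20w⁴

(4w+3)(5w+14)(w−1)(w−7)

Trying the rational-root candidates, w = −14/5 is a root, so (5w+14) is a factor; dividing leaves 4w³−29w²+4w+21.
Then w = 7 is a root, giving the factor (w−7) and quotient 4w²−w−3.
The remaining quadratic factors as (4w+3)(w−1).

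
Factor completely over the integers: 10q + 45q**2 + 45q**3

5q(3q + 1)(3q + 2)

Pull out the common factor 5q, then factor the remaining trinomial.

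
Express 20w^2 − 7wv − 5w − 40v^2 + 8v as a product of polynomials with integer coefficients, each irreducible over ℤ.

Group: 4w(5w − 8v) + (5v − 1)(5w − 8v); both groups contain (5w − 8v).

(5w − 8v)(4w + 5v − 1)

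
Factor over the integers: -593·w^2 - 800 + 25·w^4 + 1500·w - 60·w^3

By the rational root theorem, w = 5 is a root, so (w - 5) is a factor; dividing leaves 25·w^3 + 65·w^2 - 268·w + 160.
Next, w = 4/5 is a root, so (5·w - 4) is a factor; dividing leaves 5·w^2 + 17·w - 40.
The remaining quadratic factors as (5·w - 8)(w + 5).

(5·w - 4)·(5·w - 8)·(w + 5)·(w - 5)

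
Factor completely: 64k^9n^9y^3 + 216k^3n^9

8k^3n^9(2k^2y + 3)(4k^4y^2 - 6k^2y + 9)

Pull out the common factor 8k^3n^9, leaving 8k^6y^3 + 27.
Recognize a sum of cubes with the parts 3 and 2k^2y.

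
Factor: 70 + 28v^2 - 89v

(4v - 7)(7v - 10)

Need a pair with product 28·70 = 1960 and sum -89: that's -40 and -49.
Split the middle term: 28v^2 - 40v - 49v + 70 = 4v(7v - 10) - 7(7v - 10).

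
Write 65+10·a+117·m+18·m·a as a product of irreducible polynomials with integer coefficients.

Group as (18·m·a+117·m) + (10·a+65) = 9·m·(2·a+13) + 5·(2·a+13).
Both groups share the factor (2·a+13).

(2·a+13)·(9·m+5)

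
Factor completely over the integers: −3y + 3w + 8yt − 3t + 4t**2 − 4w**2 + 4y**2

(4y + 4w + 4t − 3)(y − w + t)

Group: 4y(y − w + t) + (4w + 4t − 3)(y − w + t); both groups contain (y − w + t).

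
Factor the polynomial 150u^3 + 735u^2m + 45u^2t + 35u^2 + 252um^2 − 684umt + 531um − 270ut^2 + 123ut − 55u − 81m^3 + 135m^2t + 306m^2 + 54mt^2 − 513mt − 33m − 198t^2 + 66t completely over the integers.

(15u − 3m + 11)(5u + 3m − 6t)(2u + 9m + 3t − 1)

Group: 15u(10u^2 + 51um + 3ut − 5u + 27m^2 − 45mt − 3m − 18t^2 + 6t) + (−3m + 11)(10u^2 + 51um + 3ut − 5u + 27m^2 − 45mt − 3m − 18t^2 + 6t); both groups contain (10u^2 + 51um + 3ut − 5u + 27m^2 − 45mt − 3m − 18t^2 + 6t), so (15u − 3m + 11) is a factor with cofactor 10u^2 + 51um + 3ut − 5u + 27m^2 − 45mt − 3m − 18t^2 + 6t.
The cofactor groups again: 10u^2 + 51um + 3ut − 5u + 27m^2 − 45mt − 3m − 18t^2 + 6t = 5u(2u + 9m + 3t − 1) + (3m − 6t)(2u + 9m + 3t − 1); both groups contain (2u + 9m + 3t − 1), giving (5u + 3m − 6t)(2u + 9m + 3t − 1).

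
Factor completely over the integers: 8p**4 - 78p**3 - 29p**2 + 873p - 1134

Trying the rational-root candidates, p = 9 is a root, so (p - 9) divides it; the quotient is 8p**3 - 6p**2 - 83p + 126.
Continuing, p = 2 is a root, giving the factor (p - 2) and quotient 8p**2 + 10p - 63.
The remaining quadratic factors as (2p + 7)(4p - 9).

(2p + 7)(4p - 9)(p - 2)(p - 9)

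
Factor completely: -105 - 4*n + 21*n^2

Need a pair with product 21·(-105) = -2205 and sum -4: that's -49 and 45.
Split the middle term: 21*n^2 - 49*n + 45*n - 105 = 7*n*(3*n - 7) + 15*(3*n - 7).

(3*n - 7)*(7*n + 15)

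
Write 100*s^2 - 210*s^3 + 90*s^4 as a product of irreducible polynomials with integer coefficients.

Pull out the common factor 10*s^2, then factor the remaining trinomial.

10*s^2*(3*s - 2)*(3*s - 5)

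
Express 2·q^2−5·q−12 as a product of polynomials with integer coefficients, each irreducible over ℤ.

Need a pair with product 2·(−12) = −24 and sum −5: that's −8 and 3.
Split the middle term: 2·q^2−8·q + 3·q−12 = 2·q·(q−4) + 3·(q−4).

(2·q+3)·(q−4)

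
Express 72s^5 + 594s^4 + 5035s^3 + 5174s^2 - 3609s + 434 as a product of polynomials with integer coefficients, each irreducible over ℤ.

(3s - 1)(4s + 7)(6s - 1)(s^2 + 7s + 62)

By the rational root theorem, s = 1/6 is a root, giving the factor (6s - 1) and quotient 12s^4 + 101s^3 + 856s^2 + 1005s - 434.
Continuing, s = -7/4 is a root, so (4s + 7) divides it; the quotient is 3s^3 + 20s^2 + 179s - 62.
Continuing, s = 1/3 is a root, giving the factor (3s - 1) and quotient s^2 + 7s + 62.
The quadratic s^2 + 7s + 62 has discriminant -199 < 0 and is irreducible over ℤ.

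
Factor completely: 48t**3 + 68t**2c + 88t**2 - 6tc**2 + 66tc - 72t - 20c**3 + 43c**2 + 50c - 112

Group: 4t(12t**2 + 2tc - 2t - 4c**2 + 15c - 14) + (5c + 8)(12t**2 + 2tc - 2t - 4c**2 + 15c - 14); both groups contain (12t**2 + 2tc - 2t - 4c**2 + 15c - 14), so (4t + 5c + 8) is a factor with cofactor 12t**2 + 2tc - 2t - 4c**2 + 15c - 14.
The cofactor groups again: 12t**2 + 2tc - 2t - 4c**2 + 15c - 14 = 2t(6t + 4c - 7) + (-c + 2)(6t + 4c - 7); both groups contain (6t + 4c - 7), giving (2t - c + 2)(6t + 4c - 7).

(2t - c + 2)(6t + 4c - 7)(4t + 5c + 8)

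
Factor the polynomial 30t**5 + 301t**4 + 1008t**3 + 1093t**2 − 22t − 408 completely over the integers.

(2t − 1)(3t + 4)(5t + 6)(t**2 + 8t + 17)

Testing divisors of the constant over divisors of the leading coefficient, t = −4/3 is a root, so (3t + 4) divides it; the quotient is 10t**4 + 87t**3 + 220t**2 + 71t − 102.
Continuing, t = −6/5 is a root, so (5t + 6) is a factor; dividing leaves 2t**3 + 15t**2 + 26t − 17.
Continuing, t = 1/2 is a root, giving the factor (2t − 1) and quotient t**2 + 8t + 17.
The quadratic t**2 + 8t + 17 has discriminant −4 < 0 and is irreducible over ℤ.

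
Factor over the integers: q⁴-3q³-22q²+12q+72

(q+2)(q+3)(q-2)(q-6)

Trying the rational-root candidates, q = -2 is a root, so (q+2) is a factor; dividing leaves q³-5q²-12q+36.
Next, q = 2 is a root, giving the factor (q-2) and quotient q²-3q-18.
The remaining quadratic factors as (q-6)(q+3).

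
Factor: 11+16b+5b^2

(5b+11)(b+1)

Need a pair with product 5·11 = 55 and sum 16: that's 11 and 5.
Split the middle term: 5b^2+11b + 5b+11 = b(5b+11) + (5b+11).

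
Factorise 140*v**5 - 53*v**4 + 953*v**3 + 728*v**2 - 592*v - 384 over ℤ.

By the rational root theorem, v = 3/4 is a root, giving the factor (4*v - 3) and quotient 35*v**4 + 13*v**3 + 248*v**2 + 368*v + 128.
Then v = -4/5 is a root, giving the factor (5*v + 4) and quotient 7*v**3 - 3*v**2 + 52*v + 32.
Continuing, v = -4/7 is a root, so (7*v + 4) divides it; the quotient is v**2 - v + 8.
The quadratic v**2 - v + 8 has discriminant -31 < 0 and is irreducible over ℤ.

(4*v - 3)*(5*v + 4)*(7*v + 4)*(v**2 - v + 8)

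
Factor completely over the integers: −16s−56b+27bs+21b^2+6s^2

(3b+3s−8)(7b+2s)

Group: 3b(7b+2s) + (3s−8)(7b+2s); both groups contain (7b+2s).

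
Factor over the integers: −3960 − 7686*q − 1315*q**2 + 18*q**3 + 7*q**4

Trying the rational-root candidates, q = 15 is a root, giving the factor (q − 15) and quotient 7*q**3 + 123*q**2 + 530*q + 264.
Next, q = −6 is a root, so (q + 6) divides it; the quotient is 7*q**2 + 81*q + 44.
The remaining quadratic factors as (7*q + 4)(q + 11).

(7*q + 4)*(q + 11)*(q + 6)*(q − 15)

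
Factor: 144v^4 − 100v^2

4v^2(6v + 5)(6v − 5)

Factor out 4v^2, leaving 36v^2 − 25, which is a difference of two squares.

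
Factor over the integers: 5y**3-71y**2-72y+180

(5y-6)(y+2)(y-15)

By the rational root theorem, y = 15 is a root, so (y-15) is a factor; dividing leaves 5y**2+4y-12.
The remaining quadratic factors as (y+2)(5y-6).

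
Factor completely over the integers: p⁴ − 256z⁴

(p)⁴ − (4z)⁴ = ((p)² − (4z)²)((p)² + (4z)²); the first factor splits again, the second (p² + 16z²) is irreducible.

(p + 4z)(p − 4z)(p² + 16z²)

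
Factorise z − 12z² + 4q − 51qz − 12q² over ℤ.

Group: −3q(4q + z) + (−12z + 1)(4q + z); both groups contain (4q + z).

−(3q + 12z − 1)(4q + z)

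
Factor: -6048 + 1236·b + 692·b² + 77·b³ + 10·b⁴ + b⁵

(b + 6)·(b + 7)·(b - 2)·(b² - b + 72)

By the rational root theorem, b = -6 is a root, so (b + 6) divides it; the quotient is b⁴ + 4·b³ + 53·b² + 374·b - 1008.
Next, b = 2 is a root, so (b - 2) divides it; the quotient is b³ + 6·b² + 65·b + 504.
Next, b = -7 is a root, giving the factor (b + 7) and quotient b² - b + 72.
The quadratic b² - b + 72 has discriminant -287 < 0 and is irreducible over ℤ.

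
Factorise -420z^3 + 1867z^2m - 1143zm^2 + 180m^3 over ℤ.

Group: 4z(-105z^2 + 73zm - 12m^2) - 15m(-105z^2 + 73zm - 12m^2); both groups contain (-105z^2 + 73zm - 12m^2), so (4z - 15m) is a factor with cofactor -105z^2 + 73zm - 12m^2.
The cofactor groups again: -105z^2 + 73zm - 12m^2 = -7z(15z - 4m) + 3m(15z - 4m); both groups contain (15z - 4m), giving -(7z - 3m)(15z - 4m).

-(4z - 15m)(7z - 3m)(15z - 4m)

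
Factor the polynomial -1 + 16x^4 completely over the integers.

(2x)⁴ − (1)⁴ = ((2x)² − (1)²)((2x)² + (1)²); the first factor splits again, the second (4x^2 + 1) is irreducible.

(2x + 1)(2x - 1)(4x^2 + 1)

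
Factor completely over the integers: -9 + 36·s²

9·(2·s + 1)·(2·s - 1)

Every term has a factor of 9. Then 4·s² - 1 = (2·s)² − (1)².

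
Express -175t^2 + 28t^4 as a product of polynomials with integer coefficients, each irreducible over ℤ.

7t^2(2t + 5)(2t - 5)

Pull out the common factor 7t^2; 4t^2 - 25 is a difference of squares.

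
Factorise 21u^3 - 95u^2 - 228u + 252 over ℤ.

(3u + 7)(7u - 6)(u - 6)

Testing divisors of the constant over divisors of the leading coefficient, u = 6/7 is a root, so (7u - 6) is a factor; dividing leaves 3u^2 - 11u - 42.
The remaining quadratic factors as (3u + 7)(u - 6).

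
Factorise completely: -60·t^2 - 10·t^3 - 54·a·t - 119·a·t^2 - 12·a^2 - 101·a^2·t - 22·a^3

-(11·a + t + 6)·(2·a + 5·t)·(a + 2·t)

Group: 2·a·(-11·a^2 - 23·a·t - 6·a - 2·t^2 - 12·t) + 5·t·(-11·a^2 - 23·a·t - 6·a - 2·t^2 - 12·t); both groups contain (-11·a^2 - 23·a·t - 6·a - 2·t^2 - 12·t), so (2·a + 5·t) is a factor with cofactor -11·a^2 - 23·a·t - 6·a - 2·t^2 - 12·t.
The cofactor groups again: -11·a^2 - 23·a·t - 6·a - 2·t^2 - 12·t = -a·(11·a + t + 6) - 2·t·(11·a + t + 6); both groups contain (11·a + t + 6), giving -(a + 2·t)·(11·a + t + 6).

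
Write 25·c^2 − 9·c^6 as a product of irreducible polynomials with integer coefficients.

−c^2·(3·c^2 + 5)·(3·c^2 − 5)

Every term has a factor of c^2; factoring it out leaves −9·c^4 + 25.
Recognize a difference of squares with the parts 5 and 3·c^2.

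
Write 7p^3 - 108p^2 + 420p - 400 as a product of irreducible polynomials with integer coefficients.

(7p - 10)(p - 10)(p - 4)

By the rational root theorem, p = 10/7 is a root, so (7p - 10) divides it; the quotient is p^2 - 14p + 40.
The remaining quadratic factors as (p - 4)(p - 10).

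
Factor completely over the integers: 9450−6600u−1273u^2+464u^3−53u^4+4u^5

Trying the rational-root candidates, u = 5/4 is a root, giving the factor (4u−5) and quotient u^4−12u^3+101u^2−192u−1890.
Next, u = 7 is a root, giving the factor (u−7) and quotient u^3−5u^2+66u+270.
Next, u = −3 is a root, so (u+3) is a factor; dividing leaves u^2−8u+90.
The quadratic u^2−8u+90 has discriminant −296 < 0 and is irreducible over ℤ.

(4u−5)(u+3)(u−7)(u^2−8u+90)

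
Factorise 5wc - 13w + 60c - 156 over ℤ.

Group as (5wc - 13w) + (60c - 156) = w(5c - 13) + 12(5c - 13).
Both groups share the factor (5c - 13).

(5c - 13)(w + 12)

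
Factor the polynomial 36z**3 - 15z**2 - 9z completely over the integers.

3z(3z + 1)(4z - 3)

Pull out the common factor 3z, then factor the remaining trinomial.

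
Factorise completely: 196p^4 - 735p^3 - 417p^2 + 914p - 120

(4p + 5)(7p - 1)(7p - 6)(p - 4)

Trying the rational-root candidates, p = 6/7 is a root, giving the factor (7p - 6) and quotient 28p^3 - 81p^2 - 129p + 20.
Next, p = 1/7 is a root, giving the factor (7p - 1) and quotient 4p^2 - 11p - 20.
The remaining quadratic factors as (p - 4)(4p + 5).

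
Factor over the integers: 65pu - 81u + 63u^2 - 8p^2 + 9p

Group: -8p(p - 9u) + (-7u + 9)(p - 9u); both groups contain (p - 9u).

-(8p + 7u - 9)(p - 9u)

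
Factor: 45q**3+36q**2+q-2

(3q+1)(3q+2)(5q-1)

By the rational root theorem, q = -2/3 is a root, so (3q+2) divides it; the quotient is 15q**2+2q-1.
The remaining quadratic factors as (3q+1)(5q-1).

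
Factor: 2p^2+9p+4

Need a pair with product 2·4 = 8 and sum 9: that's 1 and 8.
Split the middle term: 2p^2+p + 8p+4 = p(2p+1) + 4(2p+1).

(2p+1)(p+4)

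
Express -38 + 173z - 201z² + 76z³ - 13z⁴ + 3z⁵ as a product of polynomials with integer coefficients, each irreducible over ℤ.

(3z - 1)(z - 1)(z - 2)(z² - z + 19)

Among the possible rational roots, z = 1/3 is a root, so (3z - 1) divides it; the quotient is z⁴ - 4z³ + 24z² - 59z + 38.
Then z = 1 is a root, giving the factor (z - 1) and quotient z³ - 3z² + 21z - 38.
Next, z = 2 is a root, so (z - 2) divides it; the quotient is z² - z + 19.
The quadratic z² - z + 19 has discriminant -75 < 0 and is irreducible over ℤ.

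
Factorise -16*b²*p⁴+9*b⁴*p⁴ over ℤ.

b²*p⁴*(3*b+4)*(3*b-4)

Every term has a factor of b²*p⁴; factoring it out leaves 9*b²-16.
Recognize a difference of squares with the parts 3*b and 4.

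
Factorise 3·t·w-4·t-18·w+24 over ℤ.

(3·w-4)·(t-6)

Group as (3·t·w-4·t) + (-18·w+24) = t·(3·w-4) - 6·(3·w-4).
Both groups share the factor (3·w-4).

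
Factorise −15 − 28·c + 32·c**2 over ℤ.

(4·c − 5)·(8·c + 3)

Need a pair with product 32·(−15) = −480 and sum −28: that's −40 and 12.
Split the middle term: 32·c**2 − 40·c + 12·c − 15 = 8·c·(4·c − 5) + 3·(4·c − 5).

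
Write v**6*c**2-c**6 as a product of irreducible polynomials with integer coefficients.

c**2*(v**3-c**2)*(v**3+c**2)

Pull out the common factor c**2, leaving v**6-c**4.
Recognize a difference of squares with the parts v**3 and c**2.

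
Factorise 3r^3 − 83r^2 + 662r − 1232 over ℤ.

By the rational root theorem, r = 11 is a root, so (r − 11) divides it; the quotient is 3r^2 − 50r + 112.
The remaining quadratic factors as (3r − 8)(r − 14).

(3r − 8)(r − 11)(r − 14)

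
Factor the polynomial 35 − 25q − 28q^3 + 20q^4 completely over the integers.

Group as (20q^4 − 25q) + (−28q^3 + 35) = 5q(4q^3 − 5) − 7(4q^3 − 5).
Both groups share the factor (4q^3 − 5).

(5q − 7)(4q^3 − 5)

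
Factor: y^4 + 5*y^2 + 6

(y^2 + 2)*(y^2 + 3)

Substitute u = y^2 to get a quadratic in u, then factor.
y^2 + 3 is irreducible over ℤ (always positive, so no real roots).
y^2 + 2 is irreducible over ℤ (always positive, so no real roots).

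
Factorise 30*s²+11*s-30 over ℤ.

Need a pair with product 30·(-30) = -900 and sum 11: that's -25 and 36.
Split the middle term: 30*s²-25*s + 36*s-30 = 5*s*(6*s-5) + 6*(6*s-5).

(5*s+6)*(6*s-5)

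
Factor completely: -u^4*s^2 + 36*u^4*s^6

Pull out the common factor u^4*s^2, leaving 36*s^4 - 1.
Recognize a difference of squares with the parts 6*s^2 and 1.

s^2*u^4*(6*s^2 + 1)*(6*s^2 - 1)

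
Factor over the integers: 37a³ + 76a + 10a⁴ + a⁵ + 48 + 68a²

Testing divisors of the constant over divisors of the leading coefficient, a = −4 is a root, so (a + 4) divides it; the quotient is a⁴ + 6a³ + 13a² + 16a + 12.
Next, a = −3 is a root, so (a + 3) divides it; the quotient is a³ + 3a² + 4a + 4.
Next, a = −2 is a root, so (a + 2) divides it; the quotient is a² + a + 2.
The quadratic a² + a + 2 has discriminant −7 < 0 and is irreducible over ℤ.

(a + 2)(a + 3)(a + 4)(a² + a + 2)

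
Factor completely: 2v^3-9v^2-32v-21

(2v+3)(v+1)(v-7)

By the rational root theorem, v = 7 is a root, so (v-7) is a factor; dividing leaves 2v^2+5v+3.
The remaining quadratic factors as (v+1)(2v+3).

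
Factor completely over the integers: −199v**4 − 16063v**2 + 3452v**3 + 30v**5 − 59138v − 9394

Among the possible rational roots, v = −1/6 is a root, giving the factor (6v + 1) and quotient 5v**4 − 34v**3 + 581v**2 − 2774v − 9394.
Next, v = 7 is a root, so (v − 7) divides it; the quotient is 5v**3 + v**2 + 588v + 1342.
Continuing, v = −11/5 is a root, giving the factor (5v + 11) and quotient v**2 − 2v + 122.
The quadratic v**2 − 2v + 122 has discriminant −484 < 0 and is irreducible over ℤ.

(5v + 11)(6v + 1)(v − 7)(v**2 − 2v + 122)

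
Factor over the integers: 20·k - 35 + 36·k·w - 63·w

Group as (36·k·w + 20·k) + (-63·w - 35) = 4·k·(9·w + 5) - 7·(9·w + 5).
Both groups share the factor (9·w + 5).

(4·k - 7)·(9·w + 5)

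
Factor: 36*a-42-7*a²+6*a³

Group as (6*a³+36*a) + (-7*a²-42) = 6*a*(a²+6) - 7*(a²+6).
Both groups share the factor (a²+6).

(6*a-7)*(a²+6)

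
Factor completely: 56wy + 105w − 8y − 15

(7w − 1)(8y + 15)

Group as (56wy + 105w) + (−8y − 15) = 7w(8y + 15) − (8y + 15).
Both groups share the factor (8y + 15).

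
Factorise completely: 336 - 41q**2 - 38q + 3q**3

Trying the rational-root candidates, q = 14 is a root, so (q - 14) divides it; the quotient is 3q**2 + q - 24.
The remaining quadratic factors as (q + 3)(3q - 8).

(3q - 8)(q + 3)(q - 14)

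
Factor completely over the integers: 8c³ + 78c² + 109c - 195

(2c + 15)(4c + 13)(c - 1)

By the rational root theorem, c = -13/4 is a root, so (4c + 13) divides it; the quotient is 2c² + 13c - 15.
The remaining quadratic factors as (c - 1)(2c + 15).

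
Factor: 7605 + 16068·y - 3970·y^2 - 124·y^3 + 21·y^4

(3·y - 13)·(7·y + 3)·(y + 13)·(y - 15)

Trying the rational-root candidates, y = 15 is a root, so (y - 15) divides it; the quotient is 21·y^3 + 191·y^2 - 1105·y - 507.
Continuing, y = -3/7 is a root, giving the factor (7·y + 3) and quotient 3·y^2 + 26·y - 169.
The remaining quadratic factors as (3·y - 13)(y + 13).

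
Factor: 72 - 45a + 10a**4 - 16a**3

(5a - 8)(2a**3 - 9)

Group as (10a**4 - 45a) + (-16a**3 + 72) = 5a(2a**3 - 9) - 8(2a**3 - 9).
Both groups share the factor (2a**3 - 9).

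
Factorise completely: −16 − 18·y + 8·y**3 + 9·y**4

Group as (9·y**4 − 18·y) + (8·y**3 − 16) = 9·y·(y**3 − 2) + 8·(y**3 − 2).
Both groups share the factor (y**3 − 2).

(9·y + 8)·(y**3 − 2)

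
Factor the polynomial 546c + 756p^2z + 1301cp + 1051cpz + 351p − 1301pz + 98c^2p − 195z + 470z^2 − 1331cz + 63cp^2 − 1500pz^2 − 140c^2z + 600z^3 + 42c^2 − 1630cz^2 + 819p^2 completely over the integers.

Group: c(98cp − 140cz + 42c + 63p^2 − 125pz + 27p + 50z^2 − 15z) + (12z + 13)(98cp − 140cz + 42c + 63p^2 − 125pz + 27p + 50z^2 − 15z); both groups contain (98cp − 140cz + 42c + 63p^2 − 125pz + 27p + 50z^2 − 15z), so (c + 12z + 13) is a factor with cofactor 98cp − 140cz + 42c + 63p^2 − 125pz + 27p + 50z^2 − 15z.
The cofactor groups again: 98cp − 140cz + 42c + 63p^2 − 125pz + 27p + 50z^2 − 15z = 14c(7p − 10z + 3) + (9p − 5z)(7p − 10z + 3); both groups contain (7p − 10z + 3), giving (14c + 9p − 5z)(7p − 10z + 3).

(14c + 9p − 5z)(7p − 10z + 3)(c + 12z + 13)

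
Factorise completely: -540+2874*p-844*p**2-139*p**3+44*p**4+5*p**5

(5*p-1)*(p+6)*(p+9)*(p**2-6*p+10)

Trying the rational-root candidates, p = -9 is a root, so (p+9) is a factor; dividing leaves 5*p**4-p**3-130*p**2+326*p-60.
Continuing, p = 1/5 is a root, so (5*p-1) divides it; the quotient is p**3-26*p+60.
Next, p = -6 is a root, so (p+6) divides it; the quotient is p**2-6*p+10.
The quadratic p**2-6*p+10 has discriminant -4 < 0 and is irreducible over ℤ.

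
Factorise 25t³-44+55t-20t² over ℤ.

(5t-4)(5t²+11)

Group as (25t³+55t) + (-20t²-44) = 5t(5t²+11) - 4(5t²+11).
Both groups share the factor (5t²+11).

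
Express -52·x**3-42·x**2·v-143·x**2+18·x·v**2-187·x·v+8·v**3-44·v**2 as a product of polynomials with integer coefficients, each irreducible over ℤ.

Group: 13·x·(-4·x**2-2·x·v-11·x+2·v**2-11·v) + 4·v·(-4·x**2-2·x·v-11·x+2·v**2-11·v); both groups contain (-4·x**2-2·x·v-11·x+2·v**2-11·v), so (13·x+4·v) is a factor with cofactor -4·x**2-2·x·v-11·x+2·v**2-11·v.
The cofactor groups again: -4·x**2-2·x·v-11·x+2·v**2-11·v = -x·(4·x-2·v+11) - v·(4·x-2·v+11); both groups contain (4·x-2·v+11), giving -(x+v)·(4·x-2·v+11).

-(4·x-2·v+11)·(13·x+4·v)·(x+v)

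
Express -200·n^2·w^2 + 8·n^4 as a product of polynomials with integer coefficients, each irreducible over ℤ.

8·n^2·(n + 5·w)·(n - 5·w)

Every term has a factor of 8·n^2. Then n^2 - 25·w^2 = (n)² − (5·w)².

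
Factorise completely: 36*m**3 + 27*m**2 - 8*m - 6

Group as (36*m**3 - 8*m) + (27*m**2 - 6) = 4*m*(9*m**2 - 2) + 3*(9*m**2 - 2).
Both groups share the factor (9*m**2 - 2).

(4*m + 3)*(9*m**2 - 2)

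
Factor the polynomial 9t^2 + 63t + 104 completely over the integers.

Need a pair with product 9·104 = 936 and sum 63: that's 24 and 39.
Split the middle term: 9t^2 + 24t + 39t + 104 = 3t(3t + 8) + 13(3t + 8).

(3t + 13)(3t + 8)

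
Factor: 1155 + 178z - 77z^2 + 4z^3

Testing divisors of the constant over divisors of the leading coefficient, z = -11/4 is a root, so (4z + 11) is a factor; dividing leaves z^2 - 22z + 105.
The remaining quadratic factors as (z - 7)(z - 15).

(4z + 11)(z - 15)(z - 7)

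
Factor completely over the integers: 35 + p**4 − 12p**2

(p**2 − 5)(p**2 − 7)

Substitute u = p**2 to get a quadratic in u, then factor.
p**2 − 5 is irreducible over ℤ (5 is not a perfect square).
p**2 − 7 is irreducible over ℤ (7 is not a perfect square).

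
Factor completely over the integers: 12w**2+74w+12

2(6w+1)(w+6)

Pull out the common factor 2, then factor the remaining trinomial.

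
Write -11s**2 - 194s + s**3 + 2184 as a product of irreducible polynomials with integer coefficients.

By the rational root theorem, s = 13 is a root, giving the factor (s - 13) and quotient s**2 + 2s - 168.
The remaining quadratic factors as (s + 14)(s - 12).

(s + 14)(s - 12)(s - 13)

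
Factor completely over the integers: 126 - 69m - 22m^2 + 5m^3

(5m - 7)(m + 3)(m - 6)

By the rational root theorem, m = 6 is a root, giving the factor (m - 6) and quotient 5m^2 + 8m - 21.
The remaining quadratic factors as (5m - 7)(m + 3).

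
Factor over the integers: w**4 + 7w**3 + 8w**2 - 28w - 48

Testing divisors of the constant over divisors of the leading coefficient, w = -3 is a root, so (w + 3) divides it; the quotient is w**3 + 4w**2 - 4w - 16.
Then w = -2 is a root, so (w + 2) is a factor; dividing leaves w**2 + 2w - 8.
The remaining quadratic factors as (w - 2)(w + 4).

(w + 2)(w + 3)(w + 4)(w - 2)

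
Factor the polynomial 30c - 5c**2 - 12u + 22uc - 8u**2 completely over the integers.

Group: -2u(4u - c + 6) + 5c(4u - c + 6); both groups contain (4u - c + 6).

-(2u - 5c)(4u - c + 6)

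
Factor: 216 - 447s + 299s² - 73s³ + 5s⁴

(5s - 8)(s - 1)(s - 3)(s - 9)

Trying the rational-root candidates, s = 1 is a root, so (s - 1) is a factor; dividing leaves 5s³ - 68s² + 231s - 216.
Next, s = 8/5 is a root, so (5s - 8) divides it; the quotient is s² - 12s + 27.
The remaining quadratic factors as (s - 3)(s - 9).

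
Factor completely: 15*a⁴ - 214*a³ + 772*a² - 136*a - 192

(3*a - 2)*(5*a + 2)*(a - 6)*(a - 8)

Among the possible rational roots, a = 2/3 is a root, so (3*a - 2) is a factor; dividing leaves 5*a³ - 68*a² + 212*a + 96.
Continuing, a = 8 is a root, so (a - 8) divides it; the quotient is 5*a² - 28*a - 12.
The remaining quadratic factors as (a - 6)(5*a + 2).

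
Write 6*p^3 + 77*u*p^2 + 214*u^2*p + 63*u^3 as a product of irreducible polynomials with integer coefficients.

(7*u + 2*p)*(u + 3*p)*(9*u + p)

Group: u*(63*u^2 + 25*u*p + 2*p^2) + 3*p*(63*u^2 + 25*u*p + 2*p^2); both groups contain (63*u^2 + 25*u*p + 2*p^2), so (u + 3*p) is a factor with cofactor 63*u^2 + 25*u*p + 2*p^2.
The cofactor groups again: 63*u^2 + 25*u*p + 2*p^2 = 7*u*(9*u + p) + 2*p*(9*u + p); both groups contain (9*u + p), giving (7*u + 2*p)*(9*u + p).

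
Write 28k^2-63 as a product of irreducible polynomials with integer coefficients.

7(2k+3)(2k-3)

Every term has a factor of 7. Then 4k^2-9 = (2k)² − (3)².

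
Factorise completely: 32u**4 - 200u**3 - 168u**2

Pull out the common factor 8u**2, then factor the remaining trinomial.

8u**2(4u + 3)(u - 7)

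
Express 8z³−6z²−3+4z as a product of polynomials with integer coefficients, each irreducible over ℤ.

(4z−3)(2z²+1)

Group as (8z³+4z) + (−6z²−3) = 4z(2z²+1) − 3(2z²+1).
Both groups share the factor (2z²+1).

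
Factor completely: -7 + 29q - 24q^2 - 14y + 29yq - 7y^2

Group: -y(7y - 8q + 7) + (3q - 1)(7y - 8q + 7); both groups contain (7y - 8q + 7).

-(y - 3q + 1)(7y - 8q + 7)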